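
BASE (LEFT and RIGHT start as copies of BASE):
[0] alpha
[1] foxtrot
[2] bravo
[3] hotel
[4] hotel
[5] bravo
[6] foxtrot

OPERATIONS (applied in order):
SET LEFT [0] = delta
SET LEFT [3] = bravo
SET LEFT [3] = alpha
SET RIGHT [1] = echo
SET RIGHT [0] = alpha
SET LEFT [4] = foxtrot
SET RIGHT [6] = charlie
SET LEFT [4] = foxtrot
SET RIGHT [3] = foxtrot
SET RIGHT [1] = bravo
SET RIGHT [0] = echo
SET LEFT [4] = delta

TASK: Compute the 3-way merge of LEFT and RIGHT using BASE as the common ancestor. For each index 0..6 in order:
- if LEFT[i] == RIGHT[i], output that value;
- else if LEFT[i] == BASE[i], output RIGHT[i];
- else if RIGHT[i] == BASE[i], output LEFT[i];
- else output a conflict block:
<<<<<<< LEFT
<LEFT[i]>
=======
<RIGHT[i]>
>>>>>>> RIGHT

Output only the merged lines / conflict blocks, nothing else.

Answer: <<<<<<< LEFT
delta
=======
echo
>>>>>>> RIGHT
bravo
bravo
<<<<<<< LEFT
alpha
=======
foxtrot
>>>>>>> RIGHT
delta
bravo
charlie

Derivation:
Final LEFT:  [delta, foxtrot, bravo, alpha, delta, bravo, foxtrot]
Final RIGHT: [echo, bravo, bravo, foxtrot, hotel, bravo, charlie]
i=0: BASE=alpha L=delta R=echo all differ -> CONFLICT
i=1: L=foxtrot=BASE, R=bravo -> take RIGHT -> bravo
i=2: L=bravo R=bravo -> agree -> bravo
i=3: BASE=hotel L=alpha R=foxtrot all differ -> CONFLICT
i=4: L=delta, R=hotel=BASE -> take LEFT -> delta
i=5: L=bravo R=bravo -> agree -> bravo
i=6: L=foxtrot=BASE, R=charlie -> take RIGHT -> charlie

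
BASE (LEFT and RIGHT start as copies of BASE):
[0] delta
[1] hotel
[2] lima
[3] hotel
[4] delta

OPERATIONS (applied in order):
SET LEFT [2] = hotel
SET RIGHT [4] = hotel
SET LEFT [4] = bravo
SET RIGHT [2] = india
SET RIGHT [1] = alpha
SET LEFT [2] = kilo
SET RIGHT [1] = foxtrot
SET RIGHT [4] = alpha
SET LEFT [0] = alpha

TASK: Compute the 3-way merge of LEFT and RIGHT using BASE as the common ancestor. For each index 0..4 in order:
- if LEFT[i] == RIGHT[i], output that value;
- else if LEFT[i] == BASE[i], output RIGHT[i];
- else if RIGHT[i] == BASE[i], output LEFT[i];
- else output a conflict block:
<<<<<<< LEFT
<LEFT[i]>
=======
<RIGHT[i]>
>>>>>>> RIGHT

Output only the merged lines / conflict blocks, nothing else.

Answer: alpha
foxtrot
<<<<<<< LEFT
kilo
=======
india
>>>>>>> RIGHT
hotel
<<<<<<< LEFT
bravo
=======
alpha
>>>>>>> RIGHT

Derivation:
Final LEFT:  [alpha, hotel, kilo, hotel, bravo]
Final RIGHT: [delta, foxtrot, india, hotel, alpha]
i=0: L=alpha, R=delta=BASE -> take LEFT -> alpha
i=1: L=hotel=BASE, R=foxtrot -> take RIGHT -> foxtrot
i=2: BASE=lima L=kilo R=india all differ -> CONFLICT
i=3: L=hotel R=hotel -> agree -> hotel
i=4: BASE=delta L=bravo R=alpha all differ -> CONFLICT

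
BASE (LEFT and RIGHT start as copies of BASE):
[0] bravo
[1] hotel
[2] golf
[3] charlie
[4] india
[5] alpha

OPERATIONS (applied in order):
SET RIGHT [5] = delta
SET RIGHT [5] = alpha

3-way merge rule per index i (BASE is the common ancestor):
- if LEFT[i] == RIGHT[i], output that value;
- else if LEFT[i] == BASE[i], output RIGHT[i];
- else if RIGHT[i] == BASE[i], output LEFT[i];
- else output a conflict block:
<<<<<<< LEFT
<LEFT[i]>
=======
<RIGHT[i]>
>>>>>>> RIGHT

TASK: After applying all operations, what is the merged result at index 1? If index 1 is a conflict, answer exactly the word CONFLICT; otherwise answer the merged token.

Final LEFT:  [bravo, hotel, golf, charlie, india, alpha]
Final RIGHT: [bravo, hotel, golf, charlie, india, alpha]
i=0: L=bravo R=bravo -> agree -> bravo
i=1: L=hotel R=hotel -> agree -> hotel
i=2: L=golf R=golf -> agree -> golf
i=3: L=charlie R=charlie -> agree -> charlie
i=4: L=india R=india -> agree -> india
i=5: L=alpha R=alpha -> agree -> alpha
Index 1 -> hotel

Answer: hotel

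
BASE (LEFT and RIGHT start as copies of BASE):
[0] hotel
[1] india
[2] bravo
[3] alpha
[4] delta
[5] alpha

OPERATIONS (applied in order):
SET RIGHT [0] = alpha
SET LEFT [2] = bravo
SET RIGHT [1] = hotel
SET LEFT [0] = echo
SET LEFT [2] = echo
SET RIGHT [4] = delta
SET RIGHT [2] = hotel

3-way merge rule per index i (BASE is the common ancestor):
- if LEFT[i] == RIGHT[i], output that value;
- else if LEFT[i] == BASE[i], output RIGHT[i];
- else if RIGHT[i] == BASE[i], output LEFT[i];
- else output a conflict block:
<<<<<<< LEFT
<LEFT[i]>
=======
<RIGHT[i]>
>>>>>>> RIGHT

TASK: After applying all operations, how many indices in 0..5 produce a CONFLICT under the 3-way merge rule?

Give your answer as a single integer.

Final LEFT:  [echo, india, echo, alpha, delta, alpha]
Final RIGHT: [alpha, hotel, hotel, alpha, delta, alpha]
i=0: BASE=hotel L=echo R=alpha all differ -> CONFLICT
i=1: L=india=BASE, R=hotel -> take RIGHT -> hotel
i=2: BASE=bravo L=echo R=hotel all differ -> CONFLICT
i=3: L=alpha R=alpha -> agree -> alpha
i=4: L=delta R=delta -> agree -> delta
i=5: L=alpha R=alpha -> agree -> alpha
Conflict count: 2

Answer: 2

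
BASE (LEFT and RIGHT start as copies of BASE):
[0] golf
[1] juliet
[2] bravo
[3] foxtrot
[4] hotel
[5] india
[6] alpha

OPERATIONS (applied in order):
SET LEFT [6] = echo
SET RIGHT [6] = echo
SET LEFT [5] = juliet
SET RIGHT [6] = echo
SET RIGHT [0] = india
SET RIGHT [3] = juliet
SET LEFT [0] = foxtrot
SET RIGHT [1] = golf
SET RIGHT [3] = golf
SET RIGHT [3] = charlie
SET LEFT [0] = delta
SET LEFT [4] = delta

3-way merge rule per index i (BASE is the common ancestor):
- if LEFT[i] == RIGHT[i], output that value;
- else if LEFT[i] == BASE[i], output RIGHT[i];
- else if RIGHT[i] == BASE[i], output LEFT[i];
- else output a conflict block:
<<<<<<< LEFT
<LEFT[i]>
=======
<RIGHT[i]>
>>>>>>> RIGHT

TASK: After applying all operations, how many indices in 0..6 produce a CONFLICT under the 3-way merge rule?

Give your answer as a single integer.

Answer: 1

Derivation:
Final LEFT:  [delta, juliet, bravo, foxtrot, delta, juliet, echo]
Final RIGHT: [india, golf, bravo, charlie, hotel, india, echo]
i=0: BASE=golf L=delta R=india all differ -> CONFLICT
i=1: L=juliet=BASE, R=golf -> take RIGHT -> golf
i=2: L=bravo R=bravo -> agree -> bravo
i=3: L=foxtrot=BASE, R=charlie -> take RIGHT -> charlie
i=4: L=delta, R=hotel=BASE -> take LEFT -> delta
i=5: L=juliet, R=india=BASE -> take LEFT -> juliet
i=6: L=echo R=echo -> agree -> echo
Conflict count: 1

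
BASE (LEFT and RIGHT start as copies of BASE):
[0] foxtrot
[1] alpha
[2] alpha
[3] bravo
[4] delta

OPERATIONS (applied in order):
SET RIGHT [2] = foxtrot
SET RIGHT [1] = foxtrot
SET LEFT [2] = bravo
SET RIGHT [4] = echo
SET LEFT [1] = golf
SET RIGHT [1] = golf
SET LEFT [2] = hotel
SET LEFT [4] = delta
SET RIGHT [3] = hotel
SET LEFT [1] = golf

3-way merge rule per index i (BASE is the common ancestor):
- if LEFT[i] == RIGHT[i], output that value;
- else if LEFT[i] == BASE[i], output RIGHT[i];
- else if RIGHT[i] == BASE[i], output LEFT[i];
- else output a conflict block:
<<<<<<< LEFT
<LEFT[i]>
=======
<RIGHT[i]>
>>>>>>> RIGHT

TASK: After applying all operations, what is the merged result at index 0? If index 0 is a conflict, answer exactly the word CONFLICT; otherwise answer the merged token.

Answer: foxtrot

Derivation:
Final LEFT:  [foxtrot, golf, hotel, bravo, delta]
Final RIGHT: [foxtrot, golf, foxtrot, hotel, echo]
i=0: L=foxtrot R=foxtrot -> agree -> foxtrot
i=1: L=golf R=golf -> agree -> golf
i=2: BASE=alpha L=hotel R=foxtrot all differ -> CONFLICT
i=3: L=bravo=BASE, R=hotel -> take RIGHT -> hotel
i=4: L=delta=BASE, R=echo -> take RIGHT -> echo
Index 0 -> foxtrot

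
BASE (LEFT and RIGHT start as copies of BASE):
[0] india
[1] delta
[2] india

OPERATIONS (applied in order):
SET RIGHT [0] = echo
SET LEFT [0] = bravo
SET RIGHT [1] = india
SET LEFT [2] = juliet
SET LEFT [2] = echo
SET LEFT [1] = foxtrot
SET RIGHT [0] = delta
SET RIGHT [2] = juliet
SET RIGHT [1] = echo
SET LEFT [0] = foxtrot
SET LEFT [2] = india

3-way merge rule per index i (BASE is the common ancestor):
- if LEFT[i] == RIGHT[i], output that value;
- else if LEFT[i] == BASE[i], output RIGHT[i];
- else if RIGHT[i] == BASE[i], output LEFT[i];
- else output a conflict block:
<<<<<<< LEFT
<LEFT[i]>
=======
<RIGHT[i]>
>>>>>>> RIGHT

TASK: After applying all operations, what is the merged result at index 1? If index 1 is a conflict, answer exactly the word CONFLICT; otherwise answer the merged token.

Answer: CONFLICT

Derivation:
Final LEFT:  [foxtrot, foxtrot, india]
Final RIGHT: [delta, echo, juliet]
i=0: BASE=india L=foxtrot R=delta all differ -> CONFLICT
i=1: BASE=delta L=foxtrot R=echo all differ -> CONFLICT
i=2: L=india=BASE, R=juliet -> take RIGHT -> juliet
Index 1 -> CONFLICT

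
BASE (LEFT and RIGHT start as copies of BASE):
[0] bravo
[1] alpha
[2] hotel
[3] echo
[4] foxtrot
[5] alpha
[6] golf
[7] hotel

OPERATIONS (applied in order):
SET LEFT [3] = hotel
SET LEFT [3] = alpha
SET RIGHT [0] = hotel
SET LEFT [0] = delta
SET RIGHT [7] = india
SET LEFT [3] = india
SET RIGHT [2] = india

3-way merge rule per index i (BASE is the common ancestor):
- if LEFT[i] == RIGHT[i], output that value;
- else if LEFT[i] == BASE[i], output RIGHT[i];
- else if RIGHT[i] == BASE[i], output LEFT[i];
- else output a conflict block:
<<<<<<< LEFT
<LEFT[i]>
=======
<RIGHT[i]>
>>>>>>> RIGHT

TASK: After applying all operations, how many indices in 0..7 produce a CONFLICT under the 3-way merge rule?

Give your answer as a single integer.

Final LEFT:  [delta, alpha, hotel, india, foxtrot, alpha, golf, hotel]
Final RIGHT: [hotel, alpha, india, echo, foxtrot, alpha, golf, india]
i=0: BASE=bravo L=delta R=hotel all differ -> CONFLICT
i=1: L=alpha R=alpha -> agree -> alpha
i=2: L=hotel=BASE, R=india -> take RIGHT -> india
i=3: L=india, R=echo=BASE -> take LEFT -> india
i=4: L=foxtrot R=foxtrot -> agree -> foxtrot
i=5: L=alpha R=alpha -> agree -> alpha
i=6: L=golf R=golf -> agree -> golf
i=7: L=hotel=BASE, R=india -> take RIGHT -> india
Conflict count: 1

Answer: 1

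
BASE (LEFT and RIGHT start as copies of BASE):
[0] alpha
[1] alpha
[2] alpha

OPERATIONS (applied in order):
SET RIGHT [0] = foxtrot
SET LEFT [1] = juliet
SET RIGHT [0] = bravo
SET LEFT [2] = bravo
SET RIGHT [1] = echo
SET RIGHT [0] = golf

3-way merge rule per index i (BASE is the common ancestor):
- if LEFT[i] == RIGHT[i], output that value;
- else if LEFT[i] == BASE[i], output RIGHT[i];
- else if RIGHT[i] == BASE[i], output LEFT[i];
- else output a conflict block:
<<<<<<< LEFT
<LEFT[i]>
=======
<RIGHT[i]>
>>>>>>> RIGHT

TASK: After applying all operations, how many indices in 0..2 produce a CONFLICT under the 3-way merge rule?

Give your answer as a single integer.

Answer: 1

Derivation:
Final LEFT:  [alpha, juliet, bravo]
Final RIGHT: [golf, echo, alpha]
i=0: L=alpha=BASE, R=golf -> take RIGHT -> golf
i=1: BASE=alpha L=juliet R=echo all differ -> CONFLICT
i=2: L=bravo, R=alpha=BASE -> take LEFT -> bravo
Conflict count: 1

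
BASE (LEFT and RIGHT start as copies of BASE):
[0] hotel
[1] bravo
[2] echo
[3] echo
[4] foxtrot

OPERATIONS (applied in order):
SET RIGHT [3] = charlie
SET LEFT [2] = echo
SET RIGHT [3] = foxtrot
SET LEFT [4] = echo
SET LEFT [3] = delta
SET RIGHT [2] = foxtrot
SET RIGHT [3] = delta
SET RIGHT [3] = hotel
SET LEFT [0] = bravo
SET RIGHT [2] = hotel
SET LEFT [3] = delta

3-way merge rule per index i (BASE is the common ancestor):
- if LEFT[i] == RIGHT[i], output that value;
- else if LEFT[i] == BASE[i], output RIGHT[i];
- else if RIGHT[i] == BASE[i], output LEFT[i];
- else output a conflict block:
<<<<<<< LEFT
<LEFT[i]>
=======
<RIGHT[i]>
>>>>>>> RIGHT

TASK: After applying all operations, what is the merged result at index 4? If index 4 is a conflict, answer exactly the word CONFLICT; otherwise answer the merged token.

Final LEFT:  [bravo, bravo, echo, delta, echo]
Final RIGHT: [hotel, bravo, hotel, hotel, foxtrot]
i=0: L=bravo, R=hotel=BASE -> take LEFT -> bravo
i=1: L=bravo R=bravo -> agree -> bravo
i=2: L=echo=BASE, R=hotel -> take RIGHT -> hotel
i=3: BASE=echo L=delta R=hotel all differ -> CONFLICT
i=4: L=echo, R=foxtrot=BASE -> take LEFT -> echo
Index 4 -> echo

Answer: echo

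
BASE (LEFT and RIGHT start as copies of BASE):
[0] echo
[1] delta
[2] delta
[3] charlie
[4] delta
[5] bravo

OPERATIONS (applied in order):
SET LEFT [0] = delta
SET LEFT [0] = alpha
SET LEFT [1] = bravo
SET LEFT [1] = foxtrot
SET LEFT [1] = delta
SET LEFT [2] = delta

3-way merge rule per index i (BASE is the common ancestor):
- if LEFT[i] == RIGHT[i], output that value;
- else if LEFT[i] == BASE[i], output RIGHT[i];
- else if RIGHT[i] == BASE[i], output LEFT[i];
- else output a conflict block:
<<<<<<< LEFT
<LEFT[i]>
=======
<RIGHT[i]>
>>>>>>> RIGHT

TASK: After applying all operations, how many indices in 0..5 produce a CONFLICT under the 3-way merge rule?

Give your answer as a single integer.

Answer: 0

Derivation:
Final LEFT:  [alpha, delta, delta, charlie, delta, bravo]
Final RIGHT: [echo, delta, delta, charlie, delta, bravo]
i=0: L=alpha, R=echo=BASE -> take LEFT -> alpha
i=1: L=delta R=delta -> agree -> delta
i=2: L=delta R=delta -> agree -> delta
i=3: L=charlie R=charlie -> agree -> charlie
i=4: L=delta R=delta -> agree -> delta
i=5: L=bravo R=bravo -> agree -> bravo
Conflict count: 0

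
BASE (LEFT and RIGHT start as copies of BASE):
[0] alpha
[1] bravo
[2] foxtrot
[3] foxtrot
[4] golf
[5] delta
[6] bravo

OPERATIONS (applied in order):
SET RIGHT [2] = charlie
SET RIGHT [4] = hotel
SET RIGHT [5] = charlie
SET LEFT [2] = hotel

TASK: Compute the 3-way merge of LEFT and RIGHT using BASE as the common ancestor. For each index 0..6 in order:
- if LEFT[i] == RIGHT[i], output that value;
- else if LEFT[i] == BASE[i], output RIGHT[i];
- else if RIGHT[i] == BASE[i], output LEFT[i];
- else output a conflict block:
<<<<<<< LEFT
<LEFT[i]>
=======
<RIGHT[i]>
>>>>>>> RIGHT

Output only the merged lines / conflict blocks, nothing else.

Answer: alpha
bravo
<<<<<<< LEFT
hotel
=======
charlie
>>>>>>> RIGHT
foxtrot
hotel
charlie
bravo

Derivation:
Final LEFT:  [alpha, bravo, hotel, foxtrot, golf, delta, bravo]
Final RIGHT: [alpha, bravo, charlie, foxtrot, hotel, charlie, bravo]
i=0: L=alpha R=alpha -> agree -> alpha
i=1: L=bravo R=bravo -> agree -> bravo
i=2: BASE=foxtrot L=hotel R=charlie all differ -> CONFLICT
i=3: L=foxtrot R=foxtrot -> agree -> foxtrot
i=4: L=golf=BASE, R=hotel -> take RIGHT -> hotel
i=5: L=delta=BASE, R=charlie -> take RIGHT -> charlie
i=6: L=bravo R=bravo -> agree -> bravo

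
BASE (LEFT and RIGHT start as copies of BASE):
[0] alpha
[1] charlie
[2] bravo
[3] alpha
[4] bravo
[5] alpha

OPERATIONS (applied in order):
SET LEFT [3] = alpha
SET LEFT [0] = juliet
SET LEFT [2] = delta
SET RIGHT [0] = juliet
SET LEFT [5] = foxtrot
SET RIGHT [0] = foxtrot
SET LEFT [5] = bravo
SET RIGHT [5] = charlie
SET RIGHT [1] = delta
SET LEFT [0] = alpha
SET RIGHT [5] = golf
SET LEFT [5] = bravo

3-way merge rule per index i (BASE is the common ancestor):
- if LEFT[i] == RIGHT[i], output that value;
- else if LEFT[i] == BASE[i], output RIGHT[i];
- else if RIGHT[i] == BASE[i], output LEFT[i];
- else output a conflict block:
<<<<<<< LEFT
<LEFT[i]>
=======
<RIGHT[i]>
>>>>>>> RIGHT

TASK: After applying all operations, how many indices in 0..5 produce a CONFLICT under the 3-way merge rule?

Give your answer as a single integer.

Answer: 1

Derivation:
Final LEFT:  [alpha, charlie, delta, alpha, bravo, bravo]
Final RIGHT: [foxtrot, delta, bravo, alpha, bravo, golf]
i=0: L=alpha=BASE, R=foxtrot -> take RIGHT -> foxtrot
i=1: L=charlie=BASE, R=delta -> take RIGHT -> delta
i=2: L=delta, R=bravo=BASE -> take LEFT -> delta
i=3: L=alpha R=alpha -> agree -> alpha
i=4: L=bravo R=bravo -> agree -> bravo
i=5: BASE=alpha L=bravo R=golf all differ -> CONFLICT
Conflict count: 1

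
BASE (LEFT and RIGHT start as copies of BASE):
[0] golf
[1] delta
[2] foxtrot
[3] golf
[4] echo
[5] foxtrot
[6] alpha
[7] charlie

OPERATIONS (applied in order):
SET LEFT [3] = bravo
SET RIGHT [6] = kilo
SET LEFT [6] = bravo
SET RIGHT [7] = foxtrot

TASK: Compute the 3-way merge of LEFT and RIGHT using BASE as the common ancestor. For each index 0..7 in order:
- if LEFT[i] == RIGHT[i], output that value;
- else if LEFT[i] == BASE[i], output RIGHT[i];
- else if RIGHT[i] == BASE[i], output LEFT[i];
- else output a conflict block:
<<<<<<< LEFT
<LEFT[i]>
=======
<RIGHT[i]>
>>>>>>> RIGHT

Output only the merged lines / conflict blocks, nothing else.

Final LEFT:  [golf, delta, foxtrot, bravo, echo, foxtrot, bravo, charlie]
Final RIGHT: [golf, delta, foxtrot, golf, echo, foxtrot, kilo, foxtrot]
i=0: L=golf R=golf -> agree -> golf
i=1: L=delta R=delta -> agree -> delta
i=2: L=foxtrot R=foxtrot -> agree -> foxtrot
i=3: L=bravo, R=golf=BASE -> take LEFT -> bravo
i=4: L=echo R=echo -> agree -> echo
i=5: L=foxtrot R=foxtrot -> agree -> foxtrot
i=6: BASE=alpha L=bravo R=kilo all differ -> CONFLICT
i=7: L=charlie=BASE, R=foxtrot -> take RIGHT -> foxtrot

Answer: golf
delta
foxtrot
bravo
echo
foxtrot
<<<<<<< LEFT
bravo
=======
kilo
>>>>>>> RIGHT
foxtrot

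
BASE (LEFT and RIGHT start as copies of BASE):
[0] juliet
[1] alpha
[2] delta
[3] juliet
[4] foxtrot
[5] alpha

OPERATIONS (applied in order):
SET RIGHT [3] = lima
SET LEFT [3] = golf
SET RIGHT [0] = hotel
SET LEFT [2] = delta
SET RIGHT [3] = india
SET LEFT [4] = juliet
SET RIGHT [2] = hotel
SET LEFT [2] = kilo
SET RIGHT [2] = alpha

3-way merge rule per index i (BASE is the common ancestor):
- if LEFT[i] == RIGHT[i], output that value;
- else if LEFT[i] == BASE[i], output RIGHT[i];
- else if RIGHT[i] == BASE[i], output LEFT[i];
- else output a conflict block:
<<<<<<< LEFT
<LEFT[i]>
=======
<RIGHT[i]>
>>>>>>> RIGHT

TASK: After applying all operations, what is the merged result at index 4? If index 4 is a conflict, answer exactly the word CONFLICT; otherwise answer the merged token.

Final LEFT:  [juliet, alpha, kilo, golf, juliet, alpha]
Final RIGHT: [hotel, alpha, alpha, india, foxtrot, alpha]
i=0: L=juliet=BASE, R=hotel -> take RIGHT -> hotel
i=1: L=alpha R=alpha -> agree -> alpha
i=2: BASE=delta L=kilo R=alpha all differ -> CONFLICT
i=3: BASE=juliet L=golf R=india all differ -> CONFLICT
i=4: L=juliet, R=foxtrot=BASE -> take LEFT -> juliet
i=5: L=alpha R=alpha -> agree -> alpha
Index 4 -> juliet

Answer: juliet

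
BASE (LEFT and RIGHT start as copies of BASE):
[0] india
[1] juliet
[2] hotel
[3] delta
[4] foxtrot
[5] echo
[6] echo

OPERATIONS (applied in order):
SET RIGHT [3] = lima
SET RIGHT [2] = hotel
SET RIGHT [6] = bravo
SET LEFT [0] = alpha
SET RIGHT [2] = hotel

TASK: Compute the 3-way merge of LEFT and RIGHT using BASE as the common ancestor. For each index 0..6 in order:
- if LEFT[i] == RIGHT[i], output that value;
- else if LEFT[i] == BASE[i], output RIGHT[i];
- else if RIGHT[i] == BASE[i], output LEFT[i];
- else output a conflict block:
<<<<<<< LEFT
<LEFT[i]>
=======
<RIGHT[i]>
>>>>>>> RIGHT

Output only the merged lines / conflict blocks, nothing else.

Answer: alpha
juliet
hotel
lima
foxtrot
echo
bravo

Derivation:
Final LEFT:  [alpha, juliet, hotel, delta, foxtrot, echo, echo]
Final RIGHT: [india, juliet, hotel, lima, foxtrot, echo, bravo]
i=0: L=alpha, R=india=BASE -> take LEFT -> alpha
i=1: L=juliet R=juliet -> agree -> juliet
i=2: L=hotel R=hotel -> agree -> hotel
i=3: L=delta=BASE, R=lima -> take RIGHT -> lima
i=4: L=foxtrot R=foxtrot -> agree -> foxtrot
i=5: L=echo R=echo -> agree -> echo
i=6: L=echo=BASE, R=bravo -> take RIGHT -> bravo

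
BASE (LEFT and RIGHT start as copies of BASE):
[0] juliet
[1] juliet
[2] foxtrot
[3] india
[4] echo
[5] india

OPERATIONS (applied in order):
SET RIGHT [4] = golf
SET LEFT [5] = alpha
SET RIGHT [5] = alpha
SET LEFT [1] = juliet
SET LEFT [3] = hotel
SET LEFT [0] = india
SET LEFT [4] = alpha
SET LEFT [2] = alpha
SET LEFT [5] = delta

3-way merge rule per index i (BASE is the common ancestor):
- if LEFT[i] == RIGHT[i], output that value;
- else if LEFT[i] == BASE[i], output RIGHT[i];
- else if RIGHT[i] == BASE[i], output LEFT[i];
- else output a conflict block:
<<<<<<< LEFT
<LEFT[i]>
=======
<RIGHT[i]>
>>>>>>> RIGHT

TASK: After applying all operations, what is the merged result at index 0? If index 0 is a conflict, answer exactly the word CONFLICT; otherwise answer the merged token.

Answer: india

Derivation:
Final LEFT:  [india, juliet, alpha, hotel, alpha, delta]
Final RIGHT: [juliet, juliet, foxtrot, india, golf, alpha]
i=0: L=india, R=juliet=BASE -> take LEFT -> india
i=1: L=juliet R=juliet -> agree -> juliet
i=2: L=alpha, R=foxtrot=BASE -> take LEFT -> alpha
i=3: L=hotel, R=india=BASE -> take LEFT -> hotel
i=4: BASE=echo L=alpha R=golf all differ -> CONFLICT
i=5: BASE=india L=delta R=alpha all differ -> CONFLICT
Index 0 -> india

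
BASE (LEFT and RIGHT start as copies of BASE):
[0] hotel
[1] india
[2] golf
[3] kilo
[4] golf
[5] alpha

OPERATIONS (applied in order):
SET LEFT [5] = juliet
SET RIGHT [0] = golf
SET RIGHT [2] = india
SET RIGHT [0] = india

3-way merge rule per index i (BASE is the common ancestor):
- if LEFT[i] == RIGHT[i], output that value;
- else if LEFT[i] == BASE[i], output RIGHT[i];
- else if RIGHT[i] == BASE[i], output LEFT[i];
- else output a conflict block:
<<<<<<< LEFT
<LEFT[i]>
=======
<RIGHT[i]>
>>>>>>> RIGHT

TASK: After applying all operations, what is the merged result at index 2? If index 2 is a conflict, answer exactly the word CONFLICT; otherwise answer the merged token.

Final LEFT:  [hotel, india, golf, kilo, golf, juliet]
Final RIGHT: [india, india, india, kilo, golf, alpha]
i=0: L=hotel=BASE, R=india -> take RIGHT -> india
i=1: L=india R=india -> agree -> india
i=2: L=golf=BASE, R=india -> take RIGHT -> india
i=3: L=kilo R=kilo -> agree -> kilo
i=4: L=golf R=golf -> agree -> golf
i=5: L=juliet, R=alpha=BASE -> take LEFT -> juliet
Index 2 -> india

Answer: india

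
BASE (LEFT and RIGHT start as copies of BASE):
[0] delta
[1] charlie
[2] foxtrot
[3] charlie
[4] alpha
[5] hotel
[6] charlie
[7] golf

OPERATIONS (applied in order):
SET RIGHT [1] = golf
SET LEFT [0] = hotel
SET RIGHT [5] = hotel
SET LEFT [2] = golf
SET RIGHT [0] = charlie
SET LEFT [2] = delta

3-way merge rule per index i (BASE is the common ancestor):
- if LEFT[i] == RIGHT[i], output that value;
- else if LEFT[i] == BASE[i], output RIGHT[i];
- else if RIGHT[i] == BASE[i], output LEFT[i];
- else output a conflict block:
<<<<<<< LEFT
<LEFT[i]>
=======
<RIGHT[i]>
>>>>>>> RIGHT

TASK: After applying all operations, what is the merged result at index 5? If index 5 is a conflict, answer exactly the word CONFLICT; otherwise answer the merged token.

Answer: hotel

Derivation:
Final LEFT:  [hotel, charlie, delta, charlie, alpha, hotel, charlie, golf]
Final RIGHT: [charlie, golf, foxtrot, charlie, alpha, hotel, charlie, golf]
i=0: BASE=delta L=hotel R=charlie all differ -> CONFLICT
i=1: L=charlie=BASE, R=golf -> take RIGHT -> golf
i=2: L=delta, R=foxtrot=BASE -> take LEFT -> delta
i=3: L=charlie R=charlie -> agree -> charlie
i=4: L=alpha R=alpha -> agree -> alpha
i=5: L=hotel R=hotel -> agree -> hotel
i=6: L=charlie R=charlie -> agree -> charlie
i=7: L=golf R=golf -> agree -> golf
Index 5 -> hotel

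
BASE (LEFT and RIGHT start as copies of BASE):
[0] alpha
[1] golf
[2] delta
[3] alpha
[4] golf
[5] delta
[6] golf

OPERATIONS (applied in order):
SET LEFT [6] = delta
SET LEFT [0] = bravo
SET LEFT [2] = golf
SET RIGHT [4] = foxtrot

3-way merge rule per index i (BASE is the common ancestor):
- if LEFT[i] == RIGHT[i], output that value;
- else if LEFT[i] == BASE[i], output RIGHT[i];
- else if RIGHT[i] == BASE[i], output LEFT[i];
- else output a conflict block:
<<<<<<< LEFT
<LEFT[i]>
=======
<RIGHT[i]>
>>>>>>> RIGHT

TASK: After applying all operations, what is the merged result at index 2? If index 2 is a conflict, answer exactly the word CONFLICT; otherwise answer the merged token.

Final LEFT:  [bravo, golf, golf, alpha, golf, delta, delta]
Final RIGHT: [alpha, golf, delta, alpha, foxtrot, delta, golf]
i=0: L=bravo, R=alpha=BASE -> take LEFT -> bravo
i=1: L=golf R=golf -> agree -> golf
i=2: L=golf, R=delta=BASE -> take LEFT -> golf
i=3: L=alpha R=alpha -> agree -> alpha
i=4: L=golf=BASE, R=foxtrot -> take RIGHT -> foxtrot
i=5: L=delta R=delta -> agree -> delta
i=6: L=delta, R=golf=BASE -> take LEFT -> delta
Index 2 -> golf

Answer: golf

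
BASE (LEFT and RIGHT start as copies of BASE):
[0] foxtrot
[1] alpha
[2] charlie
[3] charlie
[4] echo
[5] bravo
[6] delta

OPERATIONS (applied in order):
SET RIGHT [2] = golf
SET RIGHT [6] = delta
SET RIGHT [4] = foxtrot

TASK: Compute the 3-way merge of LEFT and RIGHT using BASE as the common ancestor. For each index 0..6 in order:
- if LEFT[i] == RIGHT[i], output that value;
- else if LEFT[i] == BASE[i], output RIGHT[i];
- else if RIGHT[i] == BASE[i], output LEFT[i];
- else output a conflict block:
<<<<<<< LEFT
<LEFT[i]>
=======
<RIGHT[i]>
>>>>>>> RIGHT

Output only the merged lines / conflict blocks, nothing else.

Answer: foxtrot
alpha
golf
charlie
foxtrot
bravo
delta

Derivation:
Final LEFT:  [foxtrot, alpha, charlie, charlie, echo, bravo, delta]
Final RIGHT: [foxtrot, alpha, golf, charlie, foxtrot, bravo, delta]
i=0: L=foxtrot R=foxtrot -> agree -> foxtrot
i=1: L=alpha R=alpha -> agree -> alpha
i=2: L=charlie=BASE, R=golf -> take RIGHT -> golf
i=3: L=charlie R=charlie -> agree -> charlie
i=4: L=echo=BASE, R=foxtrot -> take RIGHT -> foxtrot
i=5: L=bravo R=bravo -> agree -> bravo
i=6: L=delta R=delta -> agree -> delta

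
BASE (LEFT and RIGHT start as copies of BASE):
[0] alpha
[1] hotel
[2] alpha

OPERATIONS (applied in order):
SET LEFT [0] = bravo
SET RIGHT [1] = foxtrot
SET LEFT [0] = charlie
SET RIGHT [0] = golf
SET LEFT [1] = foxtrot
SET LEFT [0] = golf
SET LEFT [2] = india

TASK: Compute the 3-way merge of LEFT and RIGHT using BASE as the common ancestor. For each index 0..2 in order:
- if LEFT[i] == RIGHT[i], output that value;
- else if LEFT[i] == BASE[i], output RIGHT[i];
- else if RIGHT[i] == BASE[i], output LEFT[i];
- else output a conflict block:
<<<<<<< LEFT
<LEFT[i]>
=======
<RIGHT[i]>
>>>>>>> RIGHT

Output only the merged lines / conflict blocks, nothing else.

Final LEFT:  [golf, foxtrot, india]
Final RIGHT: [golf, foxtrot, alpha]
i=0: L=golf R=golf -> agree -> golf
i=1: L=foxtrot R=foxtrot -> agree -> foxtrot
i=2: L=india, R=alpha=BASE -> take LEFT -> india

Answer: golf
foxtrot
india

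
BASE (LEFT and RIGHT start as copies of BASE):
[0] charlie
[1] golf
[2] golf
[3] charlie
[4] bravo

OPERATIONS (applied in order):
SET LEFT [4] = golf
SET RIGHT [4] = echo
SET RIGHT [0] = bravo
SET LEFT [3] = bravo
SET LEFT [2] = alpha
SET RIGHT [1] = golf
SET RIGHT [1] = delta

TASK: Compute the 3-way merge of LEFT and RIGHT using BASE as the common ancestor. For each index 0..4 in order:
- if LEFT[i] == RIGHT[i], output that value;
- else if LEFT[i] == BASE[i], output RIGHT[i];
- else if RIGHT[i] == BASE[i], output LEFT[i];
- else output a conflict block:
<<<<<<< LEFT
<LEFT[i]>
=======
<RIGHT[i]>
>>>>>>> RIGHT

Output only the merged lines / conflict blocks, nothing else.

Final LEFT:  [charlie, golf, alpha, bravo, golf]
Final RIGHT: [bravo, delta, golf, charlie, echo]
i=0: L=charlie=BASE, R=bravo -> take RIGHT -> bravo
i=1: L=golf=BASE, R=delta -> take RIGHT -> delta
i=2: L=alpha, R=golf=BASE -> take LEFT -> alpha
i=3: L=bravo, R=charlie=BASE -> take LEFT -> bravo
i=4: BASE=bravo L=golf R=echo all differ -> CONFLICT

Answer: bravo
delta
alpha
bravo
<<<<<<< LEFT
golf
=======
echo
>>>>>>> RIGHT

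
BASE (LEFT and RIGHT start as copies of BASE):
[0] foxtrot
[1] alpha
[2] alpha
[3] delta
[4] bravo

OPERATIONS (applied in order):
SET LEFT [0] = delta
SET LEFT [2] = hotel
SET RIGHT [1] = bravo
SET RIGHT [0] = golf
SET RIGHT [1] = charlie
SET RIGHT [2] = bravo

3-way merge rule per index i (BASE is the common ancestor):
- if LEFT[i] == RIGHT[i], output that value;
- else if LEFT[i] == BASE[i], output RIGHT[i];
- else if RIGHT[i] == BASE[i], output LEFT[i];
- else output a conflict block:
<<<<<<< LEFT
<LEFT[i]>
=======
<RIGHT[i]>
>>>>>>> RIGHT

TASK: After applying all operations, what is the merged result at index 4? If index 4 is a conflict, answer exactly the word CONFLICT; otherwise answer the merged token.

Final LEFT:  [delta, alpha, hotel, delta, bravo]
Final RIGHT: [golf, charlie, bravo, delta, bravo]
i=0: BASE=foxtrot L=delta R=golf all differ -> CONFLICT
i=1: L=alpha=BASE, R=charlie -> take RIGHT -> charlie
i=2: BASE=alpha L=hotel R=bravo all differ -> CONFLICT
i=3: L=delta R=delta -> agree -> delta
i=4: L=bravo R=bravo -> agree -> bravo
Index 4 -> bravo

Answer: bravo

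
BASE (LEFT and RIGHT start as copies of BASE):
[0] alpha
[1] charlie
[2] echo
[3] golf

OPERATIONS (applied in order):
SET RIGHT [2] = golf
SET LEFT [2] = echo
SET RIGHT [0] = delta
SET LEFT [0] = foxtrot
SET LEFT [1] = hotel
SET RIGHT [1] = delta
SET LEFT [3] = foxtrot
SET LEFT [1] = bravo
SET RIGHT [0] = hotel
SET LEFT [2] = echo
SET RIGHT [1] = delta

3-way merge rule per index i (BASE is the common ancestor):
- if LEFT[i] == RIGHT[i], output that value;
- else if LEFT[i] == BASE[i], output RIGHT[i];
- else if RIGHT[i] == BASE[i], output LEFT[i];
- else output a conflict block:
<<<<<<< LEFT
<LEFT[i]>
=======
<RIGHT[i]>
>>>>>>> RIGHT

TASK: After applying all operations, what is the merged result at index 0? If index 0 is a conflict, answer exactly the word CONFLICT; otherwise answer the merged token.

Final LEFT:  [foxtrot, bravo, echo, foxtrot]
Final RIGHT: [hotel, delta, golf, golf]
i=0: BASE=alpha L=foxtrot R=hotel all differ -> CONFLICT
i=1: BASE=charlie L=bravo R=delta all differ -> CONFLICT
i=2: L=echo=BASE, R=golf -> take RIGHT -> golf
i=3: L=foxtrot, R=golf=BASE -> take LEFT -> foxtrot
Index 0 -> CONFLICT

Answer: CONFLICT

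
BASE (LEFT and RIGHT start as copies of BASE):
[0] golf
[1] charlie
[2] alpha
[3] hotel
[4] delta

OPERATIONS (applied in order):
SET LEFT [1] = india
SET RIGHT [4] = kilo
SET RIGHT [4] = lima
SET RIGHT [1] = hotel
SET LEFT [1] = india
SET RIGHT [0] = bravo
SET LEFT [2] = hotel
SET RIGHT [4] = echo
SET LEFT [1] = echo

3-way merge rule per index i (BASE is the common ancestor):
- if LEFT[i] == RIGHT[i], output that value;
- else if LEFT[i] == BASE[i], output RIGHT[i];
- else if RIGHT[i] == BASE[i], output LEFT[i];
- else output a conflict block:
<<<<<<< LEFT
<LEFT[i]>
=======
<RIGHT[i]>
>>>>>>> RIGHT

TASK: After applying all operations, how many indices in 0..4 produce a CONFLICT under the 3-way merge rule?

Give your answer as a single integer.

Final LEFT:  [golf, echo, hotel, hotel, delta]
Final RIGHT: [bravo, hotel, alpha, hotel, echo]
i=0: L=golf=BASE, R=bravo -> take RIGHT -> bravo
i=1: BASE=charlie L=echo R=hotel all differ -> CONFLICT
i=2: L=hotel, R=alpha=BASE -> take LEFT -> hotel
i=3: L=hotel R=hotel -> agree -> hotel
i=4: L=delta=BASE, R=echo -> take RIGHT -> echo
Conflict count: 1

Answer: 1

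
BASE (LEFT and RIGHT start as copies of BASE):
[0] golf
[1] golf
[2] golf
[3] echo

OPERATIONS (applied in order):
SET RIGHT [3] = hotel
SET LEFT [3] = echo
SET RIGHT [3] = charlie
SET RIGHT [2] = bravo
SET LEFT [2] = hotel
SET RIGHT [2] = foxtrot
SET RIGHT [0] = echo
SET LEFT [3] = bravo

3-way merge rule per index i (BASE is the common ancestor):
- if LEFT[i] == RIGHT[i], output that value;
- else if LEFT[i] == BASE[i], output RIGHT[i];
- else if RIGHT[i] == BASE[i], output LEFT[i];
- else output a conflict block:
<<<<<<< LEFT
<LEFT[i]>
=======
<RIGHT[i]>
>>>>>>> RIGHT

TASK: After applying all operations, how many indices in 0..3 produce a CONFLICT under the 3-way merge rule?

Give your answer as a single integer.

Final LEFT:  [golf, golf, hotel, bravo]
Final RIGHT: [echo, golf, foxtrot, charlie]
i=0: L=golf=BASE, R=echo -> take RIGHT -> echo
i=1: L=golf R=golf -> agree -> golf
i=2: BASE=golf L=hotel R=foxtrot all differ -> CONFLICT
i=3: BASE=echo L=bravo R=charlie all differ -> CONFLICT
Conflict count: 2

Answer: 2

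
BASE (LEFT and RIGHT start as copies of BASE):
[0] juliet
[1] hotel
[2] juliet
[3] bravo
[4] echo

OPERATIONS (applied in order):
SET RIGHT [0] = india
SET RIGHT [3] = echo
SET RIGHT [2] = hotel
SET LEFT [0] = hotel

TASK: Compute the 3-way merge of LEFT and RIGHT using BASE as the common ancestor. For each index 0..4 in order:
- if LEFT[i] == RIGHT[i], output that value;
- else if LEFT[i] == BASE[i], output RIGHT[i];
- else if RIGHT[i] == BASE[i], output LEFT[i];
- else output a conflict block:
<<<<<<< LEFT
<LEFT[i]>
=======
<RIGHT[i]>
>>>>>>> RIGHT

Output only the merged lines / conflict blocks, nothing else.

Final LEFT:  [hotel, hotel, juliet, bravo, echo]
Final RIGHT: [india, hotel, hotel, echo, echo]
i=0: BASE=juliet L=hotel R=india all differ -> CONFLICT
i=1: L=hotel R=hotel -> agree -> hotel
i=2: L=juliet=BASE, R=hotel -> take RIGHT -> hotel
i=3: L=bravo=BASE, R=echo -> take RIGHT -> echo
i=4: L=echo R=echo -> agree -> echo

Answer: <<<<<<< LEFT
hotel
=======
india
>>>>>>> RIGHT
hotel
hotel
echo
echo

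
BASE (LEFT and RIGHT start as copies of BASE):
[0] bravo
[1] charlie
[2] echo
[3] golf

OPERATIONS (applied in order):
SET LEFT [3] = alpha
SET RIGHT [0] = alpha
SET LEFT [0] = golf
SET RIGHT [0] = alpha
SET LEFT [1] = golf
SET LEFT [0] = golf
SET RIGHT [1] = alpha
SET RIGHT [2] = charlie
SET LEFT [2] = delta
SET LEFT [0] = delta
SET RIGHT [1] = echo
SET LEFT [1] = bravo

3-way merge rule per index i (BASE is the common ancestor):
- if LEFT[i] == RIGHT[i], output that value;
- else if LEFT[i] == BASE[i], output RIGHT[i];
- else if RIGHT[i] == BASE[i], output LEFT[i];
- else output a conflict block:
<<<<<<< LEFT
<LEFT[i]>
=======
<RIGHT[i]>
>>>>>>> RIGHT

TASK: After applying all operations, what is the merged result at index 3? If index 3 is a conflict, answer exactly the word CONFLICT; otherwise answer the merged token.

Answer: alpha

Derivation:
Final LEFT:  [delta, bravo, delta, alpha]
Final RIGHT: [alpha, echo, charlie, golf]
i=0: BASE=bravo L=delta R=alpha all differ -> CONFLICT
i=1: BASE=charlie L=bravo R=echo all differ -> CONFLICT
i=2: BASE=echo L=delta R=charlie all differ -> CONFLICT
i=3: L=alpha, R=golf=BASE -> take LEFT -> alpha
Index 3 -> alpha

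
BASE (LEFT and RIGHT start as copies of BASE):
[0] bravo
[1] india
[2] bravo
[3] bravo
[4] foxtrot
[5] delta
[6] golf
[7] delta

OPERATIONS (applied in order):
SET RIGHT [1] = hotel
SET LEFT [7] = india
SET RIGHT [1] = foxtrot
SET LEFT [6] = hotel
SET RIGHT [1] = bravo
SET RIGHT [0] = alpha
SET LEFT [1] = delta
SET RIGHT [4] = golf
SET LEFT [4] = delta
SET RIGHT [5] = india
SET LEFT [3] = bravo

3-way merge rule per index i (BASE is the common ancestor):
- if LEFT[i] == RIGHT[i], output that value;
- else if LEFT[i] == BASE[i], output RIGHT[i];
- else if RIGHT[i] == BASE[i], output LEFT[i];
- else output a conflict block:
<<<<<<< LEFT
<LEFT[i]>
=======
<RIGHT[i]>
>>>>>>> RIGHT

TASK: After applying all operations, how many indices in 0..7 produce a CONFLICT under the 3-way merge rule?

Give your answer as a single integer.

Answer: 2

Derivation:
Final LEFT:  [bravo, delta, bravo, bravo, delta, delta, hotel, india]
Final RIGHT: [alpha, bravo, bravo, bravo, golf, india, golf, delta]
i=0: L=bravo=BASE, R=alpha -> take RIGHT -> alpha
i=1: BASE=india L=delta R=bravo all differ -> CONFLICT
i=2: L=bravo R=bravo -> agree -> bravo
i=3: L=bravo R=bravo -> agree -> bravo
i=4: BASE=foxtrot L=delta R=golf all differ -> CONFLICT
i=5: L=delta=BASE, R=india -> take RIGHT -> india
i=6: L=hotel, R=golf=BASE -> take LEFT -> hotel
i=7: L=india, R=delta=BASE -> take LEFT -> india
Conflict count: 2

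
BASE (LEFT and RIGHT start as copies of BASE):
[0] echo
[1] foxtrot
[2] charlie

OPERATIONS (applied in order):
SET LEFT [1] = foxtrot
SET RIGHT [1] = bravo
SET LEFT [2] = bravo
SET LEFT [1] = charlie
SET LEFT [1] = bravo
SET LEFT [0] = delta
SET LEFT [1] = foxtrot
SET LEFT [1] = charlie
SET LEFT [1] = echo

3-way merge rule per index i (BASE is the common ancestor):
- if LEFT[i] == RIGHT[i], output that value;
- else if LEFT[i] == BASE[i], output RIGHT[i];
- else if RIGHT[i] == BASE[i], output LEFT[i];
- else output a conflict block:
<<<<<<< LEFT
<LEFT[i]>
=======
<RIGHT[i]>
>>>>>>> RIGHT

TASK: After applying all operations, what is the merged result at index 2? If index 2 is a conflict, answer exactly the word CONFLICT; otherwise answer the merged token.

Answer: bravo

Derivation:
Final LEFT:  [delta, echo, bravo]
Final RIGHT: [echo, bravo, charlie]
i=0: L=delta, R=echo=BASE -> take LEFT -> delta
i=1: BASE=foxtrot L=echo R=bravo all differ -> CONFLICT
i=2: L=bravo, R=charlie=BASE -> take LEFT -> bravo
Index 2 -> bravo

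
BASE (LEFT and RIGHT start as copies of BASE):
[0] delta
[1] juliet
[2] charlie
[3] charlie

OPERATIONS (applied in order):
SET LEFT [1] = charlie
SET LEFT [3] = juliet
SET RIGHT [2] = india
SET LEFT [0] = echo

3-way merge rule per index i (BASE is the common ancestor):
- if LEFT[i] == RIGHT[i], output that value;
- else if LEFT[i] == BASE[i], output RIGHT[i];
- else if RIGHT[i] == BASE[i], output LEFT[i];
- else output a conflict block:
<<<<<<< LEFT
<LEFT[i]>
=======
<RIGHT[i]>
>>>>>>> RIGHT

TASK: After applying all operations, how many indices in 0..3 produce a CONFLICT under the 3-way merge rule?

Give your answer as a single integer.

Answer: 0

Derivation:
Final LEFT:  [echo, charlie, charlie, juliet]
Final RIGHT: [delta, juliet, india, charlie]
i=0: L=echo, R=delta=BASE -> take LEFT -> echo
i=1: L=charlie, R=juliet=BASE -> take LEFT -> charlie
i=2: L=charlie=BASE, R=india -> take RIGHT -> india
i=3: L=juliet, R=charlie=BASE -> take LEFT -> juliet
Conflict count: 0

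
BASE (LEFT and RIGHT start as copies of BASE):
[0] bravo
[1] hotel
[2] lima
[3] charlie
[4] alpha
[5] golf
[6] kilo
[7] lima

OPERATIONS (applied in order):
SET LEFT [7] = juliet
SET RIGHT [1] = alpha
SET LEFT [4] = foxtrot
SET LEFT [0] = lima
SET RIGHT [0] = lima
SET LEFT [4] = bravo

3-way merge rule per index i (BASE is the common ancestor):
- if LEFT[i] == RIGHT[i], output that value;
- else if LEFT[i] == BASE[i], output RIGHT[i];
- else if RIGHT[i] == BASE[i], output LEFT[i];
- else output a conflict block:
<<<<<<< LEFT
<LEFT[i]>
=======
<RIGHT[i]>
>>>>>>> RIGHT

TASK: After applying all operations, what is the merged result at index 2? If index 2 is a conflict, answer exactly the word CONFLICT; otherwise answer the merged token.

Final LEFT:  [lima, hotel, lima, charlie, bravo, golf, kilo, juliet]
Final RIGHT: [lima, alpha, lima, charlie, alpha, golf, kilo, lima]
i=0: L=lima R=lima -> agree -> lima
i=1: L=hotel=BASE, R=alpha -> take RIGHT -> alpha
i=2: L=lima R=lima -> agree -> lima
i=3: L=charlie R=charlie -> agree -> charlie
i=4: L=bravo, R=alpha=BASE -> take LEFT -> bravo
i=5: L=golf R=golf -> agree -> golf
i=6: L=kilo R=kilo -> agree -> kilo
i=7: L=juliet, R=lima=BASE -> take LEFT -> juliet
Index 2 -> lima

Answer: lima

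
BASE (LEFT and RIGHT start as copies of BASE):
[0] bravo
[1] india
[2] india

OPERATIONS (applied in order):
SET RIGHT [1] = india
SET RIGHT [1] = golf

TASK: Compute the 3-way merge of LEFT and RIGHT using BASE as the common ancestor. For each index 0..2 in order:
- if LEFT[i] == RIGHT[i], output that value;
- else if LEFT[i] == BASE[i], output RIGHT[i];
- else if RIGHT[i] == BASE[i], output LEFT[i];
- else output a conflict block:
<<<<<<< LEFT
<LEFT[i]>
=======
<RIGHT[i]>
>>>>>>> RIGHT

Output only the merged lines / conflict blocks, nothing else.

Answer: bravo
golf
india

Derivation:
Final LEFT:  [bravo, india, india]
Final RIGHT: [bravo, golf, india]
i=0: L=bravo R=bravo -> agree -> bravo
i=1: L=india=BASE, R=golf -> take RIGHT -> golf
i=2: L=india R=india -> agree -> india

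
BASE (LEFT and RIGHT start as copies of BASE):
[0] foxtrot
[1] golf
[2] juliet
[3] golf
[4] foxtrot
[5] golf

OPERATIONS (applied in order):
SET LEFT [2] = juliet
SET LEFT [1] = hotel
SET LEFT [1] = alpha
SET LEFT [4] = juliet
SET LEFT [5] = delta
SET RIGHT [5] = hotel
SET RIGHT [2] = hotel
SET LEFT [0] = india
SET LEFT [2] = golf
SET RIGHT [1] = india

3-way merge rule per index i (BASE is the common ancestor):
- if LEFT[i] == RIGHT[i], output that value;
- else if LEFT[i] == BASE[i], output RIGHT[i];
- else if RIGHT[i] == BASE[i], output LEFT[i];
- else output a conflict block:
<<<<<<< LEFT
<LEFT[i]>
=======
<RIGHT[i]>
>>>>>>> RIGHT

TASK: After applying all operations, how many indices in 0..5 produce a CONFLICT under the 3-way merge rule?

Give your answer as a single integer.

Answer: 3

Derivation:
Final LEFT:  [india, alpha, golf, golf, juliet, delta]
Final RIGHT: [foxtrot, india, hotel, golf, foxtrot, hotel]
i=0: L=india, R=foxtrot=BASE -> take LEFT -> india
i=1: BASE=golf L=alpha R=india all differ -> CONFLICT
i=2: BASE=juliet L=golf R=hotel all differ -> CONFLICT
i=3: L=golf R=golf -> agree -> golf
i=4: L=juliet, R=foxtrot=BASE -> take LEFT -> juliet
i=5: BASE=golf L=delta R=hotel all differ -> CONFLICT
Conflict count: 3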